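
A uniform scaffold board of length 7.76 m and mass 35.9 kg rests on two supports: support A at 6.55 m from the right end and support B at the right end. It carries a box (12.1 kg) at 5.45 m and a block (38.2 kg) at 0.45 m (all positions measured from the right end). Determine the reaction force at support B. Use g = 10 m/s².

Sum moments about support A (its reaction then has zero moment arm).
Beam weight: 35.9 × 10 = 359 N down at 3.88 m → arm 2.67 m, τ = 359 × 2.67 = 958.5 N·m clockwise.
Box: 12.1 × 10 = 121 N down at 5.45 m → arm 1.1 m, τ = 121 × 1.1 = 133.1 N·m clockwise.
Block: 38.2 × 10 = 382 N down at 0.45 m → arm 6.1 m, τ = 382 × 6.1 = 2330 N·m clockwise.
Net load moment about support A = 3422 N·m clockwise.
Reaction R at support B is upward at 0 m, arm 6.55 m → moment R × 6.55 counterclockwise.
Balancing moments: R × 6.55 = 3422, giving R = 522 N.

R_B ≈ 522 N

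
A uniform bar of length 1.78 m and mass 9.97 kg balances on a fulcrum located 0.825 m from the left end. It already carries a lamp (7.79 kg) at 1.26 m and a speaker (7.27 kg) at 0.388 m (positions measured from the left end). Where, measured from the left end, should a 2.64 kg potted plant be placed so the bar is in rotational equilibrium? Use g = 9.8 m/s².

x ≈ 0.499 m from the left end

Choose the fulcrum (at 0.825 m from the left end) as the axis so the support reaction has zero arm there.
Beam weight: 9.97 × 9.8 = 97.71 N down at 0.89 m → arm 0.065 m, τ = 97.71 × 0.065 = 6.351 N·m clockwise.
Lamp: 7.79 × 9.8 = 76.34 N down at 1.26 m → arm 0.435 m, τ = 76.34 × 0.435 = 33.21 N·m clockwise.
Speaker: 7.27 × 9.8 = 71.25 N down at 0.388 m → arm 0.437 m, τ = 71.25 × 0.437 = 31.14 N·m counterclockwise.
Net moment of existing loads = 8.421 N·m clockwise.
The potted plant weighs 2.64 × 9.8 = 25.87 N and must supply an equal counterclockwise moment, so its lever arm about the fulcrum is 8.421 / 25.87 = 0.326 m.
That puts it at 0.825 − 0.326 = 0.499 m from the left end.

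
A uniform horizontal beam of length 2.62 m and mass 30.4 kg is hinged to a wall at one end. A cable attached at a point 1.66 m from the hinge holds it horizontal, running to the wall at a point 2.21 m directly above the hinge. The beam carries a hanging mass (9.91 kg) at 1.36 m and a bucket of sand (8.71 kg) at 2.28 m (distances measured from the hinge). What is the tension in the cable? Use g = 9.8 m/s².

T ≈ 540 N

Choose the hinge as the axis so the unknown hinge reaction has zero arm there.
Beam weight: 30.4 × 9.8 = 297.9 N down at 1.31 m → arm 1.31 m, τ = 297.9 × 1.31 = 390.2 N·m clockwise.
Hanging mass: 9.91 × 9.8 = 97.12 N down at 1.36 m → arm 1.36 m, τ = 97.12 × 1.36 = 132.1 N·m clockwise.
Bucket of sand: 8.71 × 9.8 = 85.36 N down at 2.28 m → arm 2.28 m, τ = 85.36 × 2.28 = 194.6 N·m clockwise.
Total clockwise load moment = 716.9 N·m.
The cable tension T acts at 1.66 m; only its component perpendicular to the beam, T sinθ, produces torque. sinθ = h/√(h²+d²) = 2.21/√(2.21²+1.66²) = 0.7996.
Balancing moments: T × 1.66 × 0.7996 = 716.9, giving T = 716.9 / 1.327 = 540 N.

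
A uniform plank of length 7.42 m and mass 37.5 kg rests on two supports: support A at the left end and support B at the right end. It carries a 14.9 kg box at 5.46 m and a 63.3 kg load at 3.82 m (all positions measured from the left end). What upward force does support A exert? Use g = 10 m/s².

Choose support B as the axis so its reaction then has zero moment arm.
Beam weight: 37.5 × 10 = 375 N down at 3.71 m → arm 3.71 m, τ = 375 × 3.71 = 1391 N·m counterclockwise.
Box: 14.9 × 10 = 149 N down at 5.46 m → arm 1.96 m, τ = 149 × 1.96 = 292 N·m counterclockwise.
Load: 63.3 × 10 = 633 N down at 3.82 m → arm 3.6 m, τ = 633 × 3.6 = 2279 N·m counterclockwise.
Net load moment about support B = 3962 N·m counterclockwise.
Reaction R at support A is upward at 0 m, arm 7.42 m → moment R × 7.42 clockwise.
Στ = 0 ⇒ R × 7.42 = 3962 ⇒ R = 534 N.

R_A ≈ 534 N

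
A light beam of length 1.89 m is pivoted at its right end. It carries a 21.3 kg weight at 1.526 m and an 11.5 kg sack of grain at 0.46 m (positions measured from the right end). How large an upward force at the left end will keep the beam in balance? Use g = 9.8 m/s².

F ≈ 196 N

Take moments about the right end.
Weight: 21.3 × 9.8 = 208.7 N down at 1.526 m → arm 1.526 m, τ = 208.7 × 1.526 = 318.5 N·m counterclockwise.
Sack of grain: 11.5 × 9.8 = 112.7 N down at 0.46 m → arm 0.46 m, τ = 112.7 × 0.46 = 51.84 N·m counterclockwise.
Net moment of the loads = 370.3 N·m counterclockwise.
The upward force F acts at the left end, arm 1.89 m, giving F × 1.89 clockwise.
Setting net torque to zero: F × 1.89 = 370.3 → F = 370.3 / 1.89 = 196 N.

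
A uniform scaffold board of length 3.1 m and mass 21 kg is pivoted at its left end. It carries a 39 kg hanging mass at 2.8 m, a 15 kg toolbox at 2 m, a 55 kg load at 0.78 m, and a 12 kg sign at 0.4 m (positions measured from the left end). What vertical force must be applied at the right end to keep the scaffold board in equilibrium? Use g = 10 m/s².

Taking torques about the left end:
Beam weight: 21 × 10 = 210 N down at 1.55 m → arm 1.55 m, τ = 210 × 1.55 = 325.5 N·m clockwise.
Hanging mass: 39 × 10 = 390 N down at 2.8 m → arm 2.8 m, τ = 390 × 2.8 = 1092 N·m clockwise.
Toolbox: 15 × 10 = 150 N down at 2 m → arm 2 m, τ = 150 × 2 = 300 N·m clockwise.
Load: 55 × 10 = 550 N down at 0.78 m → arm 0.78 m, τ = 550 × 0.78 = 429 N·m clockwise.
Sign: 12 × 10 = 120 N down at 0.4 m → arm 0.4 m, τ = 120 × 0.4 = 48 N·m clockwise.
Net moment of the loads = 2194 N·m clockwise.
The upward force F acts at the right end, arm 3.1 m, giving F × 3.1 counterclockwise.
Balancing moments: F × 3.1 = 2194, giving F = 2194 / 3.1 = 708 N.

F ≈ 708 N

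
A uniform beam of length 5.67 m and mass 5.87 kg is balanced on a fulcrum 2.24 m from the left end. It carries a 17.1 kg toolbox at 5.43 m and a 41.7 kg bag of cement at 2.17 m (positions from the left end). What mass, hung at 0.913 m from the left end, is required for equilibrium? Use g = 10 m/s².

Choose the fulcrum (at 2.24 m from the left end) as the axis so the support reaction has zero arm there.
Beam weight: 5.87 × 10 = 58.7 N down at 2.835 m → arm 0.595 m, τ = 58.7 × 0.595 = 34.93 N·m clockwise.
Toolbox: 17.1 × 10 = 171 N down at 5.43 m → arm 3.19 m, τ = 171 × 3.19 = 545.5 N·m clockwise.
Bag of cement: 41.7 × 10 = 417 N down at 2.17 m → arm 0.07 m, τ = 417 × 0.07 = 29.19 N·m counterclockwise.
Net moment of known loads = 551.2 N·m clockwise.
An unknown mass m at 0.913 m has arm 1.327 m; its moment is m·g·1.327 counterclockwise.
For rotational equilibrium, m × 10 × 1.327 = 551.2, so m = 551.2 / (10 × 1.327) = 41.5 kg.

m ≈ 41.5 kg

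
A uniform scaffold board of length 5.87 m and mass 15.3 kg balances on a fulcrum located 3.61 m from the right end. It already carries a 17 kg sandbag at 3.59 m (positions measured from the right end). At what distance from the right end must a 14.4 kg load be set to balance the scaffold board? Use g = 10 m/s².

Taking torques about the fulcrum (at 3.61 m from the right end):
Beam weight: 15.3 × 10 = 153 N down at 2.935 m → arm 0.675 m, τ = 153 × 0.675 = 103.3 N·m clockwise.
Sandbag: 17 × 10 = 170 N down at 3.59 m → arm 0.02 m, τ = 170 × 0.02 = 3.4 N·m clockwise.
Net moment of existing loads = 106.7 N·m clockwise.
The load weighs 14.4 × 10 = 144 N and must supply an equal counterclockwise moment, so its lever arm about the fulcrum is 106.7 / 144 = 0.741 m.
That puts it at 3.61 + 0.741 = 4.35 m from the right end.

x ≈ 4.35 m from the right end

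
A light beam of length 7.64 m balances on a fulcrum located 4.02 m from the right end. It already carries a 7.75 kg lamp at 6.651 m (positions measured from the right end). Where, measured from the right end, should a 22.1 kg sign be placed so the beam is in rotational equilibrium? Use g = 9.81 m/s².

Take moments about the fulcrum (at 4.02 m from the right end).
Lamp: 7.75 × 9.81 = 76.03 N down at 6.651 m → arm 2.631 m, τ = 76.03 × 2.631 = 200 N·m counterclockwise.
Net moment of existing loads = 200 N·m counterclockwise.
The sign weighs 22.1 × 9.81 = 216.8 N and must supply an equal clockwise moment, so its lever arm about the fulcrum is 200 / 216.8 = 0.923 m.
That puts it at 4.02 − 0.923 = 3.1 m from the right end.

x ≈ 3.1 m from the right end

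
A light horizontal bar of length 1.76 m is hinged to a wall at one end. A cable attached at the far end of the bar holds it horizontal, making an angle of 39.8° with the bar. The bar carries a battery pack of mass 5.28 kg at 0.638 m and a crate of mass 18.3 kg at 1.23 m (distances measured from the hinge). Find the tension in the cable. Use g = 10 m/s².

Sum moments about the hinge (the unknown hinge reaction has zero arm there).
Battery pack: 5.28 × 10 = 52.8 N down at 0.638 m → arm 0.638 m, τ = 52.8 × 0.638 = 33.69 N·m clockwise.
Crate: 18.3 × 10 = 183 N down at 1.23 m → arm 1.23 m, τ = 183 × 1.23 = 225.1 N·m clockwise.
Total clockwise load moment = 258.8 N·m.
The cable tension T acts at 1.76 m; only its component perpendicular to the bar, T sinθ, produces torque. sin 39.8° = 0.6401.
Στ = 0 ⇒ T × 1.76 × 0.6401 = 258.8 ⇒ T = 258.8 / 1.127 = 230 N.

T ≈ 230 N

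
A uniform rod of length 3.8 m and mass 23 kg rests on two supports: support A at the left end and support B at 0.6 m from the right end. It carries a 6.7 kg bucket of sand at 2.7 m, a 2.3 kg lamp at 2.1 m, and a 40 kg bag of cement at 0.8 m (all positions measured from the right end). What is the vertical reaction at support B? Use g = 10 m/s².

Choose support A as the axis so its reaction then has zero moment arm.
Beam weight: 23 × 10 = 230 N down at 1.9 m → arm 1.9 m, τ = 230 × 1.9 = 437 N·m clockwise.
Bucket of sand: 6.7 × 10 = 67 N down at 2.7 m → arm 1.1 m, τ = 67 × 1.1 = 73.7 N·m clockwise.
Lamp: 2.3 × 10 = 23 N down at 2.1 m → arm 1.7 m, τ = 23 × 1.7 = 39.1 N·m clockwise.
Bag of cement: 40 × 10 = 400 N down at 0.8 m → arm 3 m, τ = 400 × 3 = 1200 N·m clockwise.
Net load moment about support A = 1750 N·m clockwise.
Reaction R at support B is upward at 0.6 m, arm 3.2 m → moment R × 3.2 counterclockwise.
Στ = 0 ⇒ R × 3.2 = 1750 ⇒ R = 547 N.

R_B ≈ 547 N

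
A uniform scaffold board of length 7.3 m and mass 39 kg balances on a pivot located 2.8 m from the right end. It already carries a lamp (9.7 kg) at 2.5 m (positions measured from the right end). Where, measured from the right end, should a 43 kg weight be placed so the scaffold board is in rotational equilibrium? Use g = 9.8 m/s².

x ≈ 2.1 m from the right end

About the pivot (at 2.8 m from the right end):
Beam weight: 39 × 9.8 = 382.2 N down at 3.65 m → arm 0.85 m, τ = 382.2 × 0.85 = 324.9 N·m counterclockwise.
Lamp: 9.7 × 9.8 = 95.06 N down at 2.5 m → arm 0.3 m, τ = 95.06 × 0.3 = 28.52 N·m clockwise.
Net moment of existing loads = 296.4 N·m counterclockwise.
The weight weighs 43 × 9.8 = 421.4 N and must supply an equal clockwise moment, so its lever arm about the pivot is 296.4 / 421.4 = 0.703 m.
That puts it at 2.8 − 0.703 = 2.1 m from the right end.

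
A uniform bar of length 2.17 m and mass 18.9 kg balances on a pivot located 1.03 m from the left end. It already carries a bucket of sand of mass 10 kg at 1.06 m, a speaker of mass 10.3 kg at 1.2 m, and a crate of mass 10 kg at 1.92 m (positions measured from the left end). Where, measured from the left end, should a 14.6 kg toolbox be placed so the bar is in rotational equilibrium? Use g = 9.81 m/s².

Taking torques about the pivot (at 1.03 m from the left end):
Beam weight: 18.9 × 9.81 = 185.4 N down at 1.085 m → arm 0.055 m, τ = 185.4 × 0.055 = 10.2 N·m clockwise.
Bucket of sand: 10 × 9.81 = 98.1 N down at 1.06 m → arm 0.03 m, τ = 98.1 × 0.03 = 2.943 N·m clockwise.
Speaker: 10.3 × 9.81 = 101 N down at 1.2 m → arm 0.17 m, τ = 101 × 0.17 = 17.17 N·m clockwise.
Crate: 10 × 9.81 = 98.1 N down at 1.92 m → arm 0.89 m, τ = 98.1 × 0.89 = 87.31 N·m clockwise.
Net moment of existing loads = 117.6 N·m clockwise.
The toolbox weighs 14.6 × 9.81 = 143.2 N and must supply an equal counterclockwise moment, so its lever arm about the pivot is 117.6 / 143.2 = 0.821 m.
That puts it at 1.03 − 0.821 = 0.209 m from the left end.

x ≈ 0.209 m from the left end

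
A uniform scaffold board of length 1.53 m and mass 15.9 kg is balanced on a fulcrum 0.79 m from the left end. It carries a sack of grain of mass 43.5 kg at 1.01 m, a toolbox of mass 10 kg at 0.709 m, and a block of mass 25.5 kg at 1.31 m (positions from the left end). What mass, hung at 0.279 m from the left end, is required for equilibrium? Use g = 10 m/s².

m ≈ 42.3 kg

Sum moments about the fulcrum (at 0.79 m from the left end) (the support reaction has zero arm there).
Beam weight: 15.9 × 10 = 159 N down at 0.765 m → arm 0.025 m, τ = 159 × 0.025 = 3.975 N·m counterclockwise.
Sack of grain: 43.5 × 10 = 435 N down at 1.01 m → arm 0.22 m, τ = 435 × 0.22 = 95.7 N·m clockwise.
Toolbox: 10 × 10 = 100 N down at 0.709 m → arm 0.081 m, τ = 100 × 0.081 = 8.1 N·m counterclockwise.
Block: 25.5 × 10 = 255 N down at 1.31 m → arm 0.52 m, τ = 255 × 0.52 = 132.6 N·m clockwise.
Net moment of known loads = 216.2 N·m clockwise.
An unknown mass m at 0.279 m has arm 0.511 m; its moment is m·g·0.511 counterclockwise.
Στ = 0 ⇒ m × 10 × 0.511 = 216.2 ⇒ m = 216.2 / (10 × 0.511) = 42.3 kg.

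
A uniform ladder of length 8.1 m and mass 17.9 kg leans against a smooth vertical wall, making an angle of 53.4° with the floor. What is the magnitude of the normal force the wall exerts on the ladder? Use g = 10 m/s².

About the foot of the ladder:
Ladder weight 17.9×10 = 179 N acts at 4.05 m along the ladder; its horizontal arm is 4.05·cos53.4° = 2.415 m → τ = 432.3 N·m clockwise.
Wall normal N acts horizontally at the top; its moment arm is the height L sinθ = 8.1·sin53.4° = 6.503 m, counterclockwise.
Setting net torque to zero: N × 6.503 = 432.3 → N = 66.5 N.

N_wall ≈ 66.5 N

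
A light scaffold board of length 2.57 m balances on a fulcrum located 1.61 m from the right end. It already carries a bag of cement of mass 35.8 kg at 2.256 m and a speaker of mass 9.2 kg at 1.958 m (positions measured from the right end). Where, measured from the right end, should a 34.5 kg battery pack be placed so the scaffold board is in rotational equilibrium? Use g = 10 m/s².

Sum moments about the fulcrum (at 1.61 m from the right end) (the support reaction has zero arm there).
Bag of cement: 35.8 × 10 = 358 N down at 2.256 m → arm 0.646 m, τ = 358 × 0.646 = 231.3 N·m counterclockwise.
Speaker: 9.2 × 10 = 92 N down at 1.958 m → arm 0.348 m, τ = 92 × 0.348 = 32.02 N·m counterclockwise.
Net moment of existing loads = 263.3 N·m counterclockwise.
The battery pack weighs 34.5 × 10 = 345 N and must supply an equal clockwise moment, so its lever arm about the fulcrum is 263.3 / 345 = 0.763 m.
That puts it at 1.61 − 0.763 = 0.847 m from the right end.

x ≈ 0.847 m from the right end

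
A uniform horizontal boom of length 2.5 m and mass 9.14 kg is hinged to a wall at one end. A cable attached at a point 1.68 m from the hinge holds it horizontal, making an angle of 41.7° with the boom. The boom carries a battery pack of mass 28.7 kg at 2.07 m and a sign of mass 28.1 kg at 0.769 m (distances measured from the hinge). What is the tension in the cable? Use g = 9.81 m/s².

About the hinge:
Beam weight: 9.14 × 9.81 = 89.66 N down at 1.25 m → arm 1.25 m, τ = 89.66 × 1.25 = 112.1 N·m clockwise.
Battery pack: 28.7 × 9.81 = 281.5 N down at 2.07 m → arm 2.07 m, τ = 281.5 × 2.07 = 582.7 N·m clockwise.
Sign: 28.1 × 9.81 = 275.7 N down at 0.769 m → arm 0.769 m, τ = 275.7 × 0.769 = 212 N·m clockwise.
Total clockwise load moment = 906.8 N·m.
The cable tension T acts at 1.68 m; only its component perpendicular to the boom, T sinθ, produces torque. sin 41.7° = 0.6652.
Setting net torque to zero: T × 1.68 × 0.6652 = 906.8 → T = 906.8 / 1.118 = 811 N.

T ≈ 811 N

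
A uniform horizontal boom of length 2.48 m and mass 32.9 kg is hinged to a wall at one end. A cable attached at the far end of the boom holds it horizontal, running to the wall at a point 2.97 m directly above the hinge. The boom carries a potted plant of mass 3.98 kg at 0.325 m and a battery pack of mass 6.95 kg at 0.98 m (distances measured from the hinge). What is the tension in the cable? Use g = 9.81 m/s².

T ≈ 252 N

Sum moments about the hinge (the unknown hinge reaction has zero arm there).
Beam weight: 32.9 × 9.81 = 322.7 N down at 1.24 m → arm 1.24 m, τ = 322.7 × 1.24 = 400.1 N·m clockwise.
Potted plant: 3.98 × 9.81 = 39.04 N down at 0.325 m → arm 0.325 m, τ = 39.04 × 0.325 = 12.69 N·m clockwise.
Battery pack: 6.95 × 9.81 = 68.18 N down at 0.98 m → arm 0.98 m, τ = 68.18 × 0.98 = 66.82 N·m clockwise.
Total clockwise load moment = 479.6 N·m.
The cable tension T acts at 2.48 m; only its component perpendicular to the boom, T sinθ, produces torque. sinθ = h/√(h²+d²) = 2.97/√(2.97²+2.48²) = 0.7676.
Balancing moments: T × 2.48 × 0.7676 = 479.6, giving T = 479.6 / 1.904 = 252 N.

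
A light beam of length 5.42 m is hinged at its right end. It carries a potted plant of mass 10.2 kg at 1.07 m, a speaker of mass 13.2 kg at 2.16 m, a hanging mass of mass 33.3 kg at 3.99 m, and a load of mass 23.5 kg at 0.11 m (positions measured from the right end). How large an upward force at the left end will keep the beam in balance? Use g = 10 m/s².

F ≈ 323 N

Take moments about the right end.
Potted plant: 10.2 × 10 = 102 N down at 1.07 m → arm 1.07 m, τ = 102 × 1.07 = 109.1 N·m counterclockwise.
Speaker: 13.2 × 10 = 132 N down at 2.16 m → arm 2.16 m, τ = 132 × 2.16 = 285.1 N·m counterclockwise.
Hanging mass: 33.3 × 10 = 333 N down at 3.99 m → arm 3.99 m, τ = 333 × 3.99 = 1329 N·m counterclockwise.
Load: 23.5 × 10 = 235 N down at 0.11 m → arm 0.11 m, τ = 235 × 0.11 = 25.85 N·m counterclockwise.
Net moment of the loads = 1749 N·m counterclockwise.
The upward force F acts at the left end, arm 5.42 m, giving F × 5.42 clockwise.
For rotational equilibrium, F × 5.42 = 1749, so F = 1749 / 5.42 = 323 N.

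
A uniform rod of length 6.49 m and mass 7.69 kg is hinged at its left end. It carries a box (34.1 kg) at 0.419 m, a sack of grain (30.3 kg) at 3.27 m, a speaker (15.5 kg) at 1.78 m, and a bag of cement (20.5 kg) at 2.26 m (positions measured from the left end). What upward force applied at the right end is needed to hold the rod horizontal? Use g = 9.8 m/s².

F ≈ 320 N

Take moments about the left end.
Beam weight: 7.69 × 9.8 = 75.36 N down at 3.245 m → arm 3.245 m, τ = 75.36 × 3.245 = 244.5 N·m clockwise.
Box: 34.1 × 9.8 = 334.2 N down at 0.419 m → arm 0.419 m, τ = 334.2 × 0.419 = 140 N·m clockwise.
Sack of grain: 30.3 × 9.8 = 296.9 N down at 3.27 m → arm 3.27 m, τ = 296.9 × 3.27 = 970.9 N·m clockwise.
Speaker: 15.5 × 9.8 = 151.9 N down at 1.78 m → arm 1.78 m, τ = 151.9 × 1.78 = 270.4 N·m clockwise.
Bag of cement: 20.5 × 9.8 = 200.9 N down at 2.26 m → arm 2.26 m, τ = 200.9 × 2.26 = 454 N·m clockwise.
Net moment of the loads = 2080 N·m clockwise.
The upward force F acts at the right end, arm 6.49 m, giving F × 6.49 counterclockwise.
Setting net torque to zero: F × 6.49 = 2080 → F = 2080 / 6.49 = 320 N.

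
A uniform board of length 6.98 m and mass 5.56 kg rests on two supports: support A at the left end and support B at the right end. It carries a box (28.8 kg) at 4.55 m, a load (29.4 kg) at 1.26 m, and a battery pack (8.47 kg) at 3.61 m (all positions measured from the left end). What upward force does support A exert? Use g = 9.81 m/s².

R_A ≈ 402 N

Choose support B as the axis so its reaction then has zero moment arm.
Beam weight: 5.56 × 9.81 = 54.54 N down at 3.49 m → arm 3.49 m, τ = 54.54 × 3.49 = 190.3 N·m counterclockwise.
Box: 28.8 × 9.81 = 282.5 N down at 4.55 m → arm 2.43 m, τ = 282.5 × 2.43 = 686.5 N·m counterclockwise.
Load: 29.4 × 9.81 = 288.4 N down at 1.26 m → arm 5.72 m, τ = 288.4 × 5.72 = 1650 N·m counterclockwise.
Battery pack: 8.47 × 9.81 = 83.09 N down at 3.61 m → arm 3.37 m, τ = 83.09 × 3.37 = 280 N·m counterclockwise.
Net load moment about support B = 2807 N·m counterclockwise.
Reaction R at support A is upward at 0 m, arm 6.98 m → moment R × 6.98 clockwise.
Στ = 0 ⇒ R × 6.98 = 2807 ⇒ R = 402 N.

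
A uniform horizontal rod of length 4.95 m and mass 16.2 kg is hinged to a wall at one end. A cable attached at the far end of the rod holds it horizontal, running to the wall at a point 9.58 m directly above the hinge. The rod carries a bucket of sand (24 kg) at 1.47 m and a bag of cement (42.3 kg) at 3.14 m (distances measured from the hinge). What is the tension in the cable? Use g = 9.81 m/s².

T ≈ 464 N

Sum moments about the hinge (the unknown hinge reaction has zero arm there).
Beam weight: 16.2 × 9.81 = 158.9 N down at 2.475 m → arm 2.475 m, τ = 158.9 × 2.475 = 393.3 N·m clockwise.
Bucket of sand: 24 × 9.81 = 235.4 N down at 1.47 m → arm 1.47 m, τ = 235.4 × 1.47 = 346 N·m clockwise.
Bag of cement: 42.3 × 9.81 = 415 N down at 3.14 m → arm 3.14 m, τ = 415 × 3.14 = 1303 N·m clockwise.
Total clockwise load moment = 2042 N·m.
The cable tension T acts at 4.95 m; only its component perpendicular to the rod, T sinθ, produces torque. sinθ = h/√(h²+d²) = 9.58/√(9.58²+4.95²) = 0.8884.
Στ = 0 ⇒ T × 4.95 × 0.8884 = 2042 ⇒ T = 2042 / 4.398 = 464 N.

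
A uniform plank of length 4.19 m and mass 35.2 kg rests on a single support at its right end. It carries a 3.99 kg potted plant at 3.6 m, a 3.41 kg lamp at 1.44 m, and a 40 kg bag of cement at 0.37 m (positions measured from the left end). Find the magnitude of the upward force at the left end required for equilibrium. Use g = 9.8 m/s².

F ≈ 557 N

Choose the right end as the axis so the unknown pivot reaction has zero arm there.
Beam weight: 35.2 × 9.8 = 345 N down at 2.095 m → arm 2.095 m, τ = 345 × 2.095 = 722.8 N·m counterclockwise.
Potted plant: 3.99 × 9.8 = 39.1 N down at 3.6 m → arm 0.59 m, τ = 39.1 × 0.59 = 23.07 N·m counterclockwise.
Lamp: 3.41 × 9.8 = 33.42 N down at 1.44 m → arm 2.75 m, τ = 33.42 × 2.75 = 91.91 N·m counterclockwise.
Bag of cement: 40 × 9.8 = 392 N down at 0.37 m → arm 3.82 m, τ = 392 × 3.82 = 1497 N·m counterclockwise.
Net moment of the loads = 2335 N·m counterclockwise.
The upward force F acts at the left end, arm 4.19 m, giving F × 4.19 clockwise.
For rotational equilibrium, F × 4.19 = 2335, so F = 2335 / 4.19 = 557 N.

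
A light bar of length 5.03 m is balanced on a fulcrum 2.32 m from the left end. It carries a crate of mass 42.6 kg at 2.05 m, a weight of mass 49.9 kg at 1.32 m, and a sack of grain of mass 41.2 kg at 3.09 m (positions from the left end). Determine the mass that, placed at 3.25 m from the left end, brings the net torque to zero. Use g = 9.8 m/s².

Sum moments about the fulcrum (at 2.32 m from the left end) (the support reaction has zero arm there).
Crate: 42.6 × 9.8 = 417.5 N down at 2.05 m → arm 0.27 m, τ = 417.5 × 0.27 = 112.7 N·m counterclockwise.
Weight: 49.9 × 9.8 = 489 N down at 1.32 m → arm 1 m, τ = 489 × 1 = 489 N·m counterclockwise.
Sack of grain: 41.2 × 9.8 = 403.8 N down at 3.09 m → arm 0.77 m, τ = 403.8 × 0.77 = 310.9 N·m clockwise.
Net moment of known loads = 290.8 N·m counterclockwise.
An unknown mass m at 3.25 m has arm 0.93 m; its moment is m·g·0.93 clockwise.
Balancing moments: m × 9.8 × 0.93 = 290.8, giving m = 290.8 / (9.8 × 0.93) = 31.9 kg.

m ≈ 31.9 kg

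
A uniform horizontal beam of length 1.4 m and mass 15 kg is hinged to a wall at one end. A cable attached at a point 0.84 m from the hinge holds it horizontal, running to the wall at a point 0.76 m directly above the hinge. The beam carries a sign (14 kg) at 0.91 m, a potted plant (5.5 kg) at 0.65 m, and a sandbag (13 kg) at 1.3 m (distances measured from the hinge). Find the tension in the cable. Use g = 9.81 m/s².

About the hinge:
Beam weight: 15 × 9.81 = 147.2 N down at 0.7 m → arm 0.7 m, τ = 147.2 × 0.7 = 103 N·m clockwise.
Sign: 14 × 9.81 = 137.3 N down at 0.91 m → arm 0.91 m, τ = 137.3 × 0.91 = 124.9 N·m clockwise.
Potted plant: 5.5 × 9.81 = 53.96 N down at 0.65 m → arm 0.65 m, τ = 53.96 × 0.65 = 35.07 N·m clockwise.
Sandbag: 13 × 9.81 = 127.5 N down at 1.3 m → arm 1.3 m, τ = 127.5 × 1.3 = 165.8 N·m clockwise.
Total clockwise load moment = 428.8 N·m.
The cable tension T acts at 0.84 m; only its component perpendicular to the beam, T sinθ, produces torque. sinθ = h/√(h²+d²) = 0.76/√(0.76²+0.84²) = 0.6709.
For rotational equilibrium, T × 0.84 × 0.6709 = 428.8, so T = 428.8 / 0.5636 = 761 N.

T ≈ 761 N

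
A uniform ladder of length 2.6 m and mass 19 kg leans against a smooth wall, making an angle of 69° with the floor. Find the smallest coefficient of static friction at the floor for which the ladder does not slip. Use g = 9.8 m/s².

μ_min ≈ 0.192

Sum moments about the foot of the ladder (the floor normal and friction both act there and drop out).
Ladder weight 19×9.8 = 186.2 N acts at 1.3 m along the ladder; its horizontal arm is 1.3·cos69° = 0.4659 m → τ = 86.75 N·m clockwise.
Wall normal N acts horizontally at the top; its moment arm is the height L sinθ = 2.6·sin69° = 2.427 m, counterclockwise.
For rotational equilibrium, N × 2.427 = 86.75, so N = 35.74 N.
ΣFx = 0 ⇒ f = N_wall = 35.74 N. ΣFy = 0 ⇒ N_floor = 186.2 N.
μ_min = f / N_floor = 35.74 / 186.2 = 0.192.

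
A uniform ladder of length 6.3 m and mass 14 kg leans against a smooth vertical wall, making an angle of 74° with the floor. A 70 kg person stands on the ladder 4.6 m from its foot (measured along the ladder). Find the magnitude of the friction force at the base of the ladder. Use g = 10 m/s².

f ≈ 167 N

Choose the foot of the ladder as the axis so the floor normal and friction both act there and drop out.
Ladder weight 14×10 = 140 N acts at 3.15 m along the ladder; its horizontal arm is 3.15·cos74° = 0.8683 m → τ = 121.6 N·m clockwise.
Person: 70×10 = 700 N at 4.6 m → arm 1.268 m → τ = 887.6 N·m clockwise.
Wall normal N acts horizontally at the top; its moment arm is the height L sinθ = 6.3·sin74° = 6.056 m, counterclockwise.
Στ = 0 ⇒ N × 6.056 = 1009 ⇒ N = 167 N.
ΣFx = 0: friction at the foot balances the wall's push, so f = N_wall = 167 N.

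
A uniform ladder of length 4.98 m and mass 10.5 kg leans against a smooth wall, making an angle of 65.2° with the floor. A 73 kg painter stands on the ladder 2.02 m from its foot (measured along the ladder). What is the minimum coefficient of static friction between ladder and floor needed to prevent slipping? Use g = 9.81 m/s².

μ_min ≈ 0.193

Choose the foot of the ladder as the axis so the floor normal and friction both act there and drop out.
Ladder weight 10.5×9.81 = 103 N acts at 2.49 m along the ladder; its horizontal arm is 2.49·cos65.2° = 1.044 m → τ = 107.5 N·m clockwise.
Painter: 73×9.81 = 716.1 N at 2.02 m → arm 0.8473 m → τ = 606.8 N·m clockwise.
Wall normal N acts horizontally at the top; its moment arm is the height L sinθ = 4.98·sin65.2° = 4.521 m, counterclockwise.
For rotational equilibrium, N × 4.521 = 714.3, so N = 158 N.
ΣFx = 0 ⇒ f = N_wall = 158 N. ΣFy = 0 ⇒ N_floor = 819.1 N.
μ_min = f / N_floor = 158 / 819.1 = 0.193.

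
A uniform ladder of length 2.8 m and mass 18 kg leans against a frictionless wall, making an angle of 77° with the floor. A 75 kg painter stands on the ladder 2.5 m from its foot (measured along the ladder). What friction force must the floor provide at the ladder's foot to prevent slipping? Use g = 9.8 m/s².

Take moments about the foot of the ladder.
Ladder weight 18×9.8 = 176.4 N acts at 1.4 m along the ladder; its horizontal arm is 1.4·cos77° = 0.3149 m → τ = 55.55 N·m clockwise.
Painter: 75×9.8 = 735 N at 2.5 m → arm 0.5624 m → τ = 413.4 N·m clockwise.
Wall normal N acts horizontally at the top; its moment arm is the height L sinθ = 2.8·sin77° = 2.728 m, counterclockwise.
For rotational equilibrium, N × 2.728 = 468.9, so N = 172 N.
ΣFx = 0: friction at the foot balances the wall's push, so f = N_wall = 172 N.

f ≈ 172 N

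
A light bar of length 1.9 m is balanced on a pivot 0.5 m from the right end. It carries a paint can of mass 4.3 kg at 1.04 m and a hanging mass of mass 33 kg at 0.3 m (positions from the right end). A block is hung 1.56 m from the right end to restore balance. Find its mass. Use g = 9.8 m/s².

m ≈ 4.04 kg

Choose the pivot (at 0.5 m from the right end) as the axis so the support reaction has zero arm there.
Paint can: 4.3 × 9.8 = 42.14 N down at 1.04 m → arm 0.54 m, τ = 42.14 × 0.54 = 22.76 N·m counterclockwise.
Hanging mass: 33 × 9.8 = 323.4 N down at 0.3 m → arm 0.2 m, τ = 323.4 × 0.2 = 64.68 N·m clockwise.
Net moment of known loads = 41.92 N·m clockwise.
An unknown mass m at 1.56 m has arm 1.06 m; its moment is m·g·1.06 counterclockwise.
Στ = 0 ⇒ m × 9.8 × 1.06 = 41.92 ⇒ m = 41.92 / (9.8 × 1.06) = 4.04 kg.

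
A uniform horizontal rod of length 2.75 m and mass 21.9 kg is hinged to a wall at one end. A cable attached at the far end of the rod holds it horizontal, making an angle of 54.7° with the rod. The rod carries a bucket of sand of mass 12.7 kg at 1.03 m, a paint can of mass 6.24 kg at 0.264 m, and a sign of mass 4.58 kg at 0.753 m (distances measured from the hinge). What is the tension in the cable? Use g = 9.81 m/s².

T ≈ 211 N

About the hinge:
Beam weight: 21.9 × 9.81 = 214.8 N down at 1.375 m → arm 1.375 m, τ = 214.8 × 1.375 = 295.4 N·m clockwise.
Bucket of sand: 12.7 × 9.81 = 124.6 N down at 1.03 m → arm 1.03 m, τ = 124.6 × 1.03 = 128.3 N·m clockwise.
Paint can: 6.24 × 9.81 = 61.21 N down at 0.264 m → arm 0.264 m, τ = 61.21 × 0.264 = 16.16 N·m clockwise.
Sign: 4.58 × 9.81 = 44.93 N down at 0.753 m → arm 0.753 m, τ = 44.93 × 0.753 = 33.83 N·m clockwise.
Total clockwise load moment = 473.7 N·m.
The cable tension T acts at 2.75 m; only its component perpendicular to the rod, T sinθ, produces torque. sin 54.7° = 0.8161.
Στ = 0 ⇒ T × 2.75 × 0.8161 = 473.7 ⇒ T = 473.7 / 2.244 = 211 N.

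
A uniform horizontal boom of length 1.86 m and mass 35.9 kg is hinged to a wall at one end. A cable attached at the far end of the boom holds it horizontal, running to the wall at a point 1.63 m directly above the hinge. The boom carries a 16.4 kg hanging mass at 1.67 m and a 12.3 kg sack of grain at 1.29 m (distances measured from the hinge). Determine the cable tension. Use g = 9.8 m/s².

Sum moments about the hinge (the unknown hinge reaction has zero arm there).
Beam weight: 35.9 × 9.8 = 351.8 N down at 0.93 m → arm 0.93 m, τ = 351.8 × 0.93 = 327.2 N·m clockwise.
Hanging mass: 16.4 × 9.8 = 160.7 N down at 1.67 m → arm 1.67 m, τ = 160.7 × 1.67 = 268.4 N·m clockwise.
Sack of grain: 12.3 × 9.8 = 120.5 N down at 1.29 m → arm 1.29 m, τ = 120.5 × 1.29 = 155.4 N·m clockwise.
Total clockwise load moment = 751 N·m.
The cable tension T acts at 1.86 m; only its component perpendicular to the boom, T sinθ, produces torque. sinθ = h/√(h²+d²) = 1.63/√(1.63²+1.86²) = 0.6591.
Setting net torque to zero: T × 1.86 × 0.6591 = 751 → T = 751 / 1.226 = 613 N.

T ≈ 613 N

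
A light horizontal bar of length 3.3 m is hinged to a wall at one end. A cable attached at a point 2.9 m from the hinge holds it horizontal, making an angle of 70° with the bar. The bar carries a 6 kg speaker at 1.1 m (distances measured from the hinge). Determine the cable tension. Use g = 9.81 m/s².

T ≈ 23.8 N

Sum moments about the hinge (the unknown hinge reaction has zero arm there).
Speaker: 6 × 9.81 = 58.86 N down at 1.1 m → arm 1.1 m, τ = 58.86 × 1.1 = 64.75 N·m clockwise.
Total clockwise load moment = 64.75 N·m.
The cable tension T acts at 2.9 m; only its component perpendicular to the bar, T sinθ, produces torque. sin 70° = 0.9397.
Setting net torque to zero: T × 2.9 × 0.9397 = 64.75 → T = 64.75 / 2.725 = 23.8 N.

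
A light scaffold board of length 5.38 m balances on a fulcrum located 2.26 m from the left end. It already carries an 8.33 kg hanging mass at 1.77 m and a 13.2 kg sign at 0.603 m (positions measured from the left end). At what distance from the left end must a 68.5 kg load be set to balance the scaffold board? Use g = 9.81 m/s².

Take moments about the fulcrum (at 2.26 m from the left end).
Hanging mass: 8.33 × 9.81 = 81.72 N down at 1.77 m → arm 0.49 m, τ = 81.72 × 0.49 = 40.04 N·m counterclockwise.
Sign: 13.2 × 9.81 = 129.5 N down at 0.603 m → arm 1.657 m, τ = 129.5 × 1.657 = 214.6 N·m counterclockwise.
Net moment of existing loads = 254.6 N·m counterclockwise.
The load weighs 68.5 × 9.81 = 672 N and must supply an equal clockwise moment, so its lever arm about the fulcrum is 254.6 / 672 = 0.379 m.
That puts it at 2.26 + 0.379 = 2.64 m from the left end.

x ≈ 2.64 m from the left end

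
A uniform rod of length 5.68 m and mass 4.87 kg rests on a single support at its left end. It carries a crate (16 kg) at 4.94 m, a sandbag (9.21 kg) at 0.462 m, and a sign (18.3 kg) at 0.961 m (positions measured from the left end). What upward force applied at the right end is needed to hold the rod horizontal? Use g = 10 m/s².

F ≈ 202 N

Taking torques about the left end:
Beam weight: 4.87 × 10 = 48.7 N down at 2.84 m → arm 2.84 m, τ = 48.7 × 2.84 = 138.3 N·m clockwise.
Crate: 16 × 10 = 160 N down at 4.94 m → arm 4.94 m, τ = 160 × 4.94 = 790.4 N·m clockwise.
Sandbag: 9.21 × 10 = 92.1 N down at 0.462 m → arm 0.462 m, τ = 92.1 × 0.462 = 42.55 N·m clockwise.
Sign: 18.3 × 10 = 183 N down at 0.961 m → arm 0.961 m, τ = 183 × 0.961 = 175.9 N·m clockwise.
Net moment of the loads = 1147 N·m clockwise.
The upward force F acts at the right end, arm 5.68 m, giving F × 5.68 counterclockwise.
Balancing moments: F × 5.68 = 1147, giving F = 1147 / 5.68 = 202 N.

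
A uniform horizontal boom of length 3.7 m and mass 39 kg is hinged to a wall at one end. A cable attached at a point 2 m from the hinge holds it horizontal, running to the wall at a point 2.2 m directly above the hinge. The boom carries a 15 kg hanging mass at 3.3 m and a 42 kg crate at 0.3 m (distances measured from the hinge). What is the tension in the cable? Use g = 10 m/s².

T ≈ 907 N

Take moments about the hinge.
Beam weight: 39 × 10 = 390 N down at 1.85 m → arm 1.85 m, τ = 390 × 1.85 = 721.5 N·m clockwise.
Hanging mass: 15 × 10 = 150 N down at 3.3 m → arm 3.3 m, τ = 150 × 3.3 = 495 N·m clockwise.
Crate: 42 × 10 = 420 N down at 0.3 m → arm 0.3 m, τ = 420 × 0.3 = 126 N·m clockwise.
Total clockwise load moment = 1342 N·m.
The cable tension T acts at 2 m; only its component perpendicular to the boom, T sinθ, produces torque. sinθ = h/√(h²+d²) = 2.2/√(2.2²+2²) = 0.7399.
Balancing moments: T × 2 × 0.7399 = 1342, giving T = 1342 / 1.48 = 907 N.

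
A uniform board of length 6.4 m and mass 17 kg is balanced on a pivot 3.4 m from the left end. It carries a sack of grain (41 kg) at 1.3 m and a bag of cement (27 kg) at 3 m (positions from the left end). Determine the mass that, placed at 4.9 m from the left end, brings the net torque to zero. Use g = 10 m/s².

Choose the pivot (at 3.4 m from the left end) as the axis so the support reaction has zero arm there.
Beam weight: 17 × 10 = 170 N down at 3.2 m → arm 0.2 m, τ = 170 × 0.2 = 34 N·m counterclockwise.
Sack of grain: 41 × 10 = 410 N down at 1.3 m → arm 2.1 m, τ = 410 × 2.1 = 861 N·m counterclockwise.
Bag of cement: 27 × 10 = 270 N down at 3 m → arm 0.4 m, τ = 270 × 0.4 = 108 N·m counterclockwise.
Net moment of known loads = 1003 N·m counterclockwise.
An unknown mass m at 4.9 m has arm 1.5 m; its moment is m·g·1.5 clockwise.
Balancing moments: m × 10 × 1.5 = 1003, giving m = 1003 / (10 × 1.5) = 66.9 kg.

m ≈ 66.9 kg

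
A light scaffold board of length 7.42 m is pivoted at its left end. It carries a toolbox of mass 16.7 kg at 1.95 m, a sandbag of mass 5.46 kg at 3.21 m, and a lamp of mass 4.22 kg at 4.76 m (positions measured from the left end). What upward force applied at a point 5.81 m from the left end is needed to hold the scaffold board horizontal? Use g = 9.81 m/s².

F ≈ 118 N

About the left end:
Toolbox: 16.7 × 9.81 = 163.8 N down at 1.95 m → arm 1.95 m, τ = 163.8 × 1.95 = 319.4 N·m clockwise.
Sandbag: 5.46 × 9.81 = 53.56 N down at 3.21 m → arm 3.21 m, τ = 53.56 × 3.21 = 171.9 N·m clockwise.
Lamp: 4.22 × 9.81 = 41.4 N down at 4.76 m → arm 4.76 m, τ = 41.4 × 4.76 = 197.1 N·m clockwise.
Net moment of the loads = 688.4 N·m clockwise.
The upward force F acts at a point 5.81 m from the left end, arm 5.81 m, giving F × 5.81 counterclockwise.
Balancing moments: F × 5.81 = 688.4, giving F = 688.4 / 5.81 = 118 N.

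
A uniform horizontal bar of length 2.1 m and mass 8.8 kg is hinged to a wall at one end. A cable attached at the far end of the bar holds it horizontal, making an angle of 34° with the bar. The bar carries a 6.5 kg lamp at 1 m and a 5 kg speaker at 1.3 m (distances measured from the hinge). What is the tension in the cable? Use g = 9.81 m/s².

T ≈ 186 N

Taking torques about the hinge:
Beam weight: 8.8 × 9.81 = 86.33 N down at 1.05 m → arm 1.05 m, τ = 86.33 × 1.05 = 90.65 N·m clockwise.
Lamp: 6.5 × 9.81 = 63.77 N down at 1 m → arm 1 m, τ = 63.77 × 1 = 63.77 N·m clockwise.
Speaker: 5 × 9.81 = 49.05 N down at 1.3 m → arm 1.3 m, τ = 49.05 × 1.3 = 63.77 N·m clockwise.
Total clockwise load moment = 218.2 N·m.
The cable tension T acts at 2.1 m; only its component perpendicular to the bar, T sinθ, produces torque. sin 34° = 0.5592.
Στ = 0 ⇒ T × 2.1 × 0.5592 = 218.2 ⇒ T = 218.2 / 1.174 = 186 N.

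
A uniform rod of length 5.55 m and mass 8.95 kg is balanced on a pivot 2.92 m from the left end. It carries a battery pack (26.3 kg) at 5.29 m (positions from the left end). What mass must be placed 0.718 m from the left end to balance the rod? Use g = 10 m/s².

m ≈ 27.7 kg

Take moments about the pivot (at 2.92 m from the left end).
Beam weight: 8.95 × 10 = 89.5 N down at 2.775 m → arm 0.145 m, τ = 89.5 × 0.145 = 12.98 N·m counterclockwise.
Battery pack: 26.3 × 10 = 263 N down at 5.29 m → arm 2.37 m, τ = 263 × 2.37 = 623.3 N·m clockwise.
Net moment of known loads = 610.3 N·m clockwise.
An unknown mass m at 0.718 m has arm 2.202 m; its moment is m·g·2.202 counterclockwise.
Balancing moments: m × 10 × 2.202 = 610.3, giving m = 610.3 / (10 × 2.202) = 27.7 kg.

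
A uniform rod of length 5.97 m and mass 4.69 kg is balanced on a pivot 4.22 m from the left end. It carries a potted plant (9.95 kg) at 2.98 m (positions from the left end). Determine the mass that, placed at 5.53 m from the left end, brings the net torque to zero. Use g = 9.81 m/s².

m ≈ 13.8 kg

Take moments about the pivot (at 4.22 m from the left end).
Beam weight: 4.69 × 9.81 = 46.01 N down at 2.985 m → arm 1.235 m, τ = 46.01 × 1.235 = 56.82 N·m counterclockwise.
Potted plant: 9.95 × 9.81 = 97.61 N down at 2.98 m → arm 1.24 m, τ = 97.61 × 1.24 = 121 N·m counterclockwise.
Net moment of known loads = 177.8 N·m counterclockwise.
An unknown mass m at 5.53 m has arm 1.31 m; its moment is m·g·1.31 clockwise.
Setting net torque to zero: m × 9.81 × 1.31 = 177.8 → m = 177.8 / (9.81 × 1.31) = 13.8 kg.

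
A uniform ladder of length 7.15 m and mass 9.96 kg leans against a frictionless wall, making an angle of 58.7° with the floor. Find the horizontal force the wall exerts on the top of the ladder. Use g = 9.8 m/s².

N_wall ≈ 29.7 N

Take moments about the foot of the ladder.
Ladder weight 9.96×9.8 = 97.61 N acts at 3.575 m along the ladder; its horizontal arm is 3.575·cos58.7° = 1.857 m → τ = 181.3 N·m clockwise.
Wall normal N acts horizontally at the top; its moment arm is the height L sinθ = 7.15·sin58.7° = 6.109 m, counterclockwise.
Balancing moments: N × 6.109 = 181.3, giving N = 29.7 N.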